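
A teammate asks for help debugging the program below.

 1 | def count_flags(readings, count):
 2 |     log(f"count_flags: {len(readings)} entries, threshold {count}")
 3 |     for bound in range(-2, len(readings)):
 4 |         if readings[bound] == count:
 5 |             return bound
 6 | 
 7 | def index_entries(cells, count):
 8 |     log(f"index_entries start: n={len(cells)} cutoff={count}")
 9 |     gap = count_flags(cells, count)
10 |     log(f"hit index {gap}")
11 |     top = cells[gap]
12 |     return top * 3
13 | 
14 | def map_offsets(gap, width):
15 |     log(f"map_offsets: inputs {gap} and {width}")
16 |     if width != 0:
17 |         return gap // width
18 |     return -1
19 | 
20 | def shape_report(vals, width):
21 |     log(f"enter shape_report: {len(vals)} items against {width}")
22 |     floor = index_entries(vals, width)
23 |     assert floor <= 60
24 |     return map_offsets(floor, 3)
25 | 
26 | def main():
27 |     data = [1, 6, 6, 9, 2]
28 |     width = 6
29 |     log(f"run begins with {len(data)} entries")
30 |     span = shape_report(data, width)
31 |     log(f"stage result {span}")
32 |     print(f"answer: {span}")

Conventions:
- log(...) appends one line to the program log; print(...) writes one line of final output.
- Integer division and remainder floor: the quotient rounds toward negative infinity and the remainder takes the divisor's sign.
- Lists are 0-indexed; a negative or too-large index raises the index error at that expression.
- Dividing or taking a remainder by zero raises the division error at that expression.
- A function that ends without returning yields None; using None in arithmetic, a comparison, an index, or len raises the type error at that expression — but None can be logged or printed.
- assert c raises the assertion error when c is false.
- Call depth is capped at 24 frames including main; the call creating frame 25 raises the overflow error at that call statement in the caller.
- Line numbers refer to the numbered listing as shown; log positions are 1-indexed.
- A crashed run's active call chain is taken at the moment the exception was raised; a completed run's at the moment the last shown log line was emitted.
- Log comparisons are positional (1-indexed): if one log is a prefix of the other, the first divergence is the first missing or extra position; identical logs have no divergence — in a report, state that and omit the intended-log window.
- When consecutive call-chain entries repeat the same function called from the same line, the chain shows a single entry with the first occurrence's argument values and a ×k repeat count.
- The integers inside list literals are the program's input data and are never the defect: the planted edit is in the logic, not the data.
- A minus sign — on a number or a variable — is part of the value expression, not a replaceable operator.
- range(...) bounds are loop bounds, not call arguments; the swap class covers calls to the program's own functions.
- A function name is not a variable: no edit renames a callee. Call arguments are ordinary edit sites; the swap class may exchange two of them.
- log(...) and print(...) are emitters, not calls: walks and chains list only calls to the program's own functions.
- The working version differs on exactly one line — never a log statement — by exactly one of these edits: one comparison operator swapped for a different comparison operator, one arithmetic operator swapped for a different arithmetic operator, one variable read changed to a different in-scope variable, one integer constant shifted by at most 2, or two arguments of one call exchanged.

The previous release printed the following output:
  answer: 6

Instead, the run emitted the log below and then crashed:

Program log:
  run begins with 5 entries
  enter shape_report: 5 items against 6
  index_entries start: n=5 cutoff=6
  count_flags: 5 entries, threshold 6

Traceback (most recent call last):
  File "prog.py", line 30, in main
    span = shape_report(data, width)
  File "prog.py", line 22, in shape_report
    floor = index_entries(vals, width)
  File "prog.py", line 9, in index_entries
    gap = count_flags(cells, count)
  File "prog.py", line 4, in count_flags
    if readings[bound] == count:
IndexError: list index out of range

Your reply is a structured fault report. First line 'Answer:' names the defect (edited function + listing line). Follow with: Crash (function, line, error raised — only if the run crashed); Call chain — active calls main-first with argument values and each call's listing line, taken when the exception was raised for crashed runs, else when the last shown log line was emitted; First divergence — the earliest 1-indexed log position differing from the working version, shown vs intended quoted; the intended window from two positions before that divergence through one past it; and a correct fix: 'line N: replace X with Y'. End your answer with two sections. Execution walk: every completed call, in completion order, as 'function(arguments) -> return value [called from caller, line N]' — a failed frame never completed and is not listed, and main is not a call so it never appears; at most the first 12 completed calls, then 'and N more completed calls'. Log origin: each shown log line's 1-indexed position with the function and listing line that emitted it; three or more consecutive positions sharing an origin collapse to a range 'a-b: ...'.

Answer: the defect is in count_flags at line 3.
Key fact: The faulty run's log stops after 4 lines; the working version's next line would be 'hit index 1'.
Crash: count_flags, line 4, IndexError.
Call chain: main -> shape_report([1, 6, 6, 9, 2], 6) (called at line 30) -> index_entries([1, 6, 6, 9, 2], 6) (called at line 22) -> count_flags([1, 6, 6, 9, 2], 6) (called at line 9).
First divergence: position 5 (shown log ended at 4 lines; the working version continues: 'hit index 1').
Intended log window:
  3: index_entries start: n=5 cutoff=6
  4: count_flags: 5 entries, threshold 6
  5: hit index 1
  6: map_offsets: inputs 18 and 3
Execution walk:
  (no call completed)
Log origin:
  1: logged in main at line 29
  2: logged in shape_report at line 21
  3: logged in index_entries at line 8
  4: logged in count_flags at line 2
A correct fix: line 3: replace `-2` with `0`.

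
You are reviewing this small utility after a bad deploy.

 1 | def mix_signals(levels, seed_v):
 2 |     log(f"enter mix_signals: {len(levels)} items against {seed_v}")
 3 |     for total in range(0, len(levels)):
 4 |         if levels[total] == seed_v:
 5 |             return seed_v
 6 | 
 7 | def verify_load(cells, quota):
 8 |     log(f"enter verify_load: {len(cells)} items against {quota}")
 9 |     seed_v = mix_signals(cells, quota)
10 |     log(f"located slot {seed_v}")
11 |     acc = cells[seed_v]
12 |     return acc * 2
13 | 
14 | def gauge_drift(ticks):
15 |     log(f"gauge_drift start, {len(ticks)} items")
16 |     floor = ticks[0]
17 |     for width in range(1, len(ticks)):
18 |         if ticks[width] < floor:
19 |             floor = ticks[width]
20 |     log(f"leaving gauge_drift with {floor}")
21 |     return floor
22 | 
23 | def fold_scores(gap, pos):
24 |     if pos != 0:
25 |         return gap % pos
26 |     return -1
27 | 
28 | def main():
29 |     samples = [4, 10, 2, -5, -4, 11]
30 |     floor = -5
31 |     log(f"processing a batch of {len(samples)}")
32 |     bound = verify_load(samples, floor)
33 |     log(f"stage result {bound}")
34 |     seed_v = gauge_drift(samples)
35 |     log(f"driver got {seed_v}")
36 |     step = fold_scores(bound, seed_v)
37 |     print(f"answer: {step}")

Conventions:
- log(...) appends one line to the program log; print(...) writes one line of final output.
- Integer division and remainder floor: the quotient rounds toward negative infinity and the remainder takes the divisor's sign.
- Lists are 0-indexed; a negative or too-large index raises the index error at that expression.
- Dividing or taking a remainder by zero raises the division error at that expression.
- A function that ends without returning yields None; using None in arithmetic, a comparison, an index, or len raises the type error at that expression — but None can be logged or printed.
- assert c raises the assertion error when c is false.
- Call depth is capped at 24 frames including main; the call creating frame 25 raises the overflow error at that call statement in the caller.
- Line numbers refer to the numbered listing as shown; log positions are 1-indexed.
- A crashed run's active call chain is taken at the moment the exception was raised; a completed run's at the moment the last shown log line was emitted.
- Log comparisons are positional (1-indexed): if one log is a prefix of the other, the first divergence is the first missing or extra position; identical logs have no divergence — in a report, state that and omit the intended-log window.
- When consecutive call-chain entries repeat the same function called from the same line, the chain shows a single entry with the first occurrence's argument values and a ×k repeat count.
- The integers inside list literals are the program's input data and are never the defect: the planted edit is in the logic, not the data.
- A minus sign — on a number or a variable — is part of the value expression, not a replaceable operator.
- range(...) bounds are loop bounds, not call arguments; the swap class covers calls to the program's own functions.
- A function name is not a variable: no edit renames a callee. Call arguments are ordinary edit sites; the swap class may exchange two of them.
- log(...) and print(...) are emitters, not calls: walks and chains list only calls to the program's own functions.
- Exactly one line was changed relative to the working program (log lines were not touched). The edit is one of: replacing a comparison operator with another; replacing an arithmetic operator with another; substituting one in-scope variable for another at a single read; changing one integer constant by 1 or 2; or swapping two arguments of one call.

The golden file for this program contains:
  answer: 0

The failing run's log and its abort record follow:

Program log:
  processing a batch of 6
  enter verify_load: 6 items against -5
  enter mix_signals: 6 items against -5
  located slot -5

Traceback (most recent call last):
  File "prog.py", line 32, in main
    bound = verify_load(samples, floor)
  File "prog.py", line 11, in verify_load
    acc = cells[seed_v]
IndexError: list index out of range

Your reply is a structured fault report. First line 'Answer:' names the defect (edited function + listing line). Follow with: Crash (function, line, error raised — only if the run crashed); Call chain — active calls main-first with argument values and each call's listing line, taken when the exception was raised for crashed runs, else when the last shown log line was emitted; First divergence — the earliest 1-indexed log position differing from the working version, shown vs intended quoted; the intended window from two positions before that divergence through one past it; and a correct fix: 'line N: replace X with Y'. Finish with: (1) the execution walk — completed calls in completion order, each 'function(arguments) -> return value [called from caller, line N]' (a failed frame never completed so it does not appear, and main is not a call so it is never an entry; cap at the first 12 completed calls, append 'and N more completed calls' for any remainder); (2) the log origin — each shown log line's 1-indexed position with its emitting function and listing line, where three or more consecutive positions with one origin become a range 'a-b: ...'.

Answer: the defect is in mix_signals at line 5.
Key fact: The log first diverges at position 4: the faulty run prints 'located slot -5' where the working version prints 'located slot 3'.
Crash: verify_load, line 11, IndexError.
Call chain: main -> verify_load([4, 10, 2, -5, -4, 11], -5) (called at line 32).
First divergence: position 4; shown 'located slot -5' vs intended 'located slot 3'.
Intended log window:
  2: enter verify_load: 6 items against -5
  3: enter mix_signals: 6 items against -5
  4: located slot 3
  5: stage result -10
Execution walk:
  mix_signals([4, 10, 2, -5, -4, 11], -5) -> -5  [called from verify_load, line 9]
Log line origins:
  1: logged in main at line 31
  2: logged in verify_load at line 8
  3: logged in mix_signals at line 2
  4: logged in verify_load at line 10
A correct fix: line 5: replace `seed_v` with `total`.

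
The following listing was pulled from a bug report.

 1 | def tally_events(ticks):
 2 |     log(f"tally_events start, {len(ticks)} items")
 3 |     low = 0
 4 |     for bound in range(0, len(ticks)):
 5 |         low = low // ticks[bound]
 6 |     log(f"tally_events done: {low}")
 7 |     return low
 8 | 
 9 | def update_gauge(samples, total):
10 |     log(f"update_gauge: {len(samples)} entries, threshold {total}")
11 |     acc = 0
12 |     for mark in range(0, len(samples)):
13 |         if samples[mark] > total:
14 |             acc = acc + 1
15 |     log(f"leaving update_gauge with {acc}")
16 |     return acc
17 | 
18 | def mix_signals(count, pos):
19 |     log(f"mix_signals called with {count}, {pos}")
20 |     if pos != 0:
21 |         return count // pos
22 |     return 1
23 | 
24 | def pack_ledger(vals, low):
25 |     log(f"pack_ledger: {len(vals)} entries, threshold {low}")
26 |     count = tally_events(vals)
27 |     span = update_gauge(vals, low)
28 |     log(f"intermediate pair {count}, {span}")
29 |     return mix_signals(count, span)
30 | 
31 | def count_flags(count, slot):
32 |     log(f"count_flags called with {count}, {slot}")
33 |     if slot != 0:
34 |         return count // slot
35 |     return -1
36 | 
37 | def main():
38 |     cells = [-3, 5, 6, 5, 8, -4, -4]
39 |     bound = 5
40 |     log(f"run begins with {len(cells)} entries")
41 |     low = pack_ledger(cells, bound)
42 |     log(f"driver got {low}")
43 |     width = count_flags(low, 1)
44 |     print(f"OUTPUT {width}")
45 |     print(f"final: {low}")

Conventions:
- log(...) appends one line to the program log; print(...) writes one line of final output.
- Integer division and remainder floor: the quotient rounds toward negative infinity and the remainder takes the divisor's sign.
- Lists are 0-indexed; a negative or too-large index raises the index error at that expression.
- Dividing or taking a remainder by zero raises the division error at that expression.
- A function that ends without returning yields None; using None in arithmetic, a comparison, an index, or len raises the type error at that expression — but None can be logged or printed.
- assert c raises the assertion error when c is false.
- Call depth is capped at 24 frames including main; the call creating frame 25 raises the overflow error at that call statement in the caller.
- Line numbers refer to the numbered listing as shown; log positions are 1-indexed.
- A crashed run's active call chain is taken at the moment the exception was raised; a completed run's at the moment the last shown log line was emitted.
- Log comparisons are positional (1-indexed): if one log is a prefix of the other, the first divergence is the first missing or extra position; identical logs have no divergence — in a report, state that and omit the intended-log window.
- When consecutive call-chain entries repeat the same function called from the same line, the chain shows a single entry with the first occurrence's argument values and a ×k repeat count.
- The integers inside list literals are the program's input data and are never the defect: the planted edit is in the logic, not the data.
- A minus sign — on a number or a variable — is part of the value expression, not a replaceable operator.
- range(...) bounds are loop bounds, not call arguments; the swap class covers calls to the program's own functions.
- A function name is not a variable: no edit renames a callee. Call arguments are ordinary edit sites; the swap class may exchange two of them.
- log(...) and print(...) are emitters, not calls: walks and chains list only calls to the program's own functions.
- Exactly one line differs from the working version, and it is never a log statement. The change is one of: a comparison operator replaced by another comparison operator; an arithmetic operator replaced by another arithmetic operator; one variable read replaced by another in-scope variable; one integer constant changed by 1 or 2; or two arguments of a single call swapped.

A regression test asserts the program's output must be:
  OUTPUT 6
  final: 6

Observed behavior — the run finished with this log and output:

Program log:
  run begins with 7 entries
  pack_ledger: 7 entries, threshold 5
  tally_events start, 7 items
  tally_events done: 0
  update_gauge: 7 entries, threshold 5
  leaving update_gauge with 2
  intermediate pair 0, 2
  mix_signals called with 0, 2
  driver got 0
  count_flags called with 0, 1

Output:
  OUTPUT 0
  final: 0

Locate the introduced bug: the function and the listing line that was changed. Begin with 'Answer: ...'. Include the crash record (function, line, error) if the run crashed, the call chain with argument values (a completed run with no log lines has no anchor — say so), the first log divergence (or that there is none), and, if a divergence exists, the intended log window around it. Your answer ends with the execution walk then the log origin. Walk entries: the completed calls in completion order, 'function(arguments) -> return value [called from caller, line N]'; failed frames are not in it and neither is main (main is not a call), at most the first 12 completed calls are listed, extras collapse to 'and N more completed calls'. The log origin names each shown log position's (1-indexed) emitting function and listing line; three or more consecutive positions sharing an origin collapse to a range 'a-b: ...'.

Answer: the defect is in tally_events at line 5.
Core observation: Position 4 is the first bad log line: 'tally_events done: 0' should read 'tally_events done: 13'.
Call chain: main -> count_flags(0, 1) (called at line 43).
First divergence: position 4; shown 'tally_events done: 0' vs intended 'tally_events done: 13'.
Intended log window:
  2: pack_ledger: 7 entries, threshold 5
  3: tally_events start, 7 items
  4: tally_events done: 13
  5: update_gauge: 7 entries, threshold 5
Execution walk:
  tally_events([-3, 5, 6, 5, 8, -4, -4]) -> 0  [called from pack_ledger, line 26]
  update_gauge([-3, 5, 6, 5, 8, -4, -4], 5) -> 2  [called from pack_ledger, line 27]
  mix_signals(0, 2) -> 0  [called from pack_ledger, line 29]
  pack_ledger([-3, 5, 6, 5, 8, -4, -4], 5) -> 0  [called from main, line 41]
  count_flags(0, 1) -> 0  [called from main, line 43]
Origin of each log line:
  1: emitted by main (line 40)
  2: emitted by pack_ledger (line 25)
  3: emitted by tally_events (line 2)
  4: emitted by tally_events (line 6)
  5: emitted by update_gauge (line 10)
  6: emitted by update_gauge (line 15)
  7: emitted by pack_ledger (line 28)
  8: emitted by mix_signals (line 19)
  9: emitted by main (line 42)
  10: emitted by count_flags (line 32)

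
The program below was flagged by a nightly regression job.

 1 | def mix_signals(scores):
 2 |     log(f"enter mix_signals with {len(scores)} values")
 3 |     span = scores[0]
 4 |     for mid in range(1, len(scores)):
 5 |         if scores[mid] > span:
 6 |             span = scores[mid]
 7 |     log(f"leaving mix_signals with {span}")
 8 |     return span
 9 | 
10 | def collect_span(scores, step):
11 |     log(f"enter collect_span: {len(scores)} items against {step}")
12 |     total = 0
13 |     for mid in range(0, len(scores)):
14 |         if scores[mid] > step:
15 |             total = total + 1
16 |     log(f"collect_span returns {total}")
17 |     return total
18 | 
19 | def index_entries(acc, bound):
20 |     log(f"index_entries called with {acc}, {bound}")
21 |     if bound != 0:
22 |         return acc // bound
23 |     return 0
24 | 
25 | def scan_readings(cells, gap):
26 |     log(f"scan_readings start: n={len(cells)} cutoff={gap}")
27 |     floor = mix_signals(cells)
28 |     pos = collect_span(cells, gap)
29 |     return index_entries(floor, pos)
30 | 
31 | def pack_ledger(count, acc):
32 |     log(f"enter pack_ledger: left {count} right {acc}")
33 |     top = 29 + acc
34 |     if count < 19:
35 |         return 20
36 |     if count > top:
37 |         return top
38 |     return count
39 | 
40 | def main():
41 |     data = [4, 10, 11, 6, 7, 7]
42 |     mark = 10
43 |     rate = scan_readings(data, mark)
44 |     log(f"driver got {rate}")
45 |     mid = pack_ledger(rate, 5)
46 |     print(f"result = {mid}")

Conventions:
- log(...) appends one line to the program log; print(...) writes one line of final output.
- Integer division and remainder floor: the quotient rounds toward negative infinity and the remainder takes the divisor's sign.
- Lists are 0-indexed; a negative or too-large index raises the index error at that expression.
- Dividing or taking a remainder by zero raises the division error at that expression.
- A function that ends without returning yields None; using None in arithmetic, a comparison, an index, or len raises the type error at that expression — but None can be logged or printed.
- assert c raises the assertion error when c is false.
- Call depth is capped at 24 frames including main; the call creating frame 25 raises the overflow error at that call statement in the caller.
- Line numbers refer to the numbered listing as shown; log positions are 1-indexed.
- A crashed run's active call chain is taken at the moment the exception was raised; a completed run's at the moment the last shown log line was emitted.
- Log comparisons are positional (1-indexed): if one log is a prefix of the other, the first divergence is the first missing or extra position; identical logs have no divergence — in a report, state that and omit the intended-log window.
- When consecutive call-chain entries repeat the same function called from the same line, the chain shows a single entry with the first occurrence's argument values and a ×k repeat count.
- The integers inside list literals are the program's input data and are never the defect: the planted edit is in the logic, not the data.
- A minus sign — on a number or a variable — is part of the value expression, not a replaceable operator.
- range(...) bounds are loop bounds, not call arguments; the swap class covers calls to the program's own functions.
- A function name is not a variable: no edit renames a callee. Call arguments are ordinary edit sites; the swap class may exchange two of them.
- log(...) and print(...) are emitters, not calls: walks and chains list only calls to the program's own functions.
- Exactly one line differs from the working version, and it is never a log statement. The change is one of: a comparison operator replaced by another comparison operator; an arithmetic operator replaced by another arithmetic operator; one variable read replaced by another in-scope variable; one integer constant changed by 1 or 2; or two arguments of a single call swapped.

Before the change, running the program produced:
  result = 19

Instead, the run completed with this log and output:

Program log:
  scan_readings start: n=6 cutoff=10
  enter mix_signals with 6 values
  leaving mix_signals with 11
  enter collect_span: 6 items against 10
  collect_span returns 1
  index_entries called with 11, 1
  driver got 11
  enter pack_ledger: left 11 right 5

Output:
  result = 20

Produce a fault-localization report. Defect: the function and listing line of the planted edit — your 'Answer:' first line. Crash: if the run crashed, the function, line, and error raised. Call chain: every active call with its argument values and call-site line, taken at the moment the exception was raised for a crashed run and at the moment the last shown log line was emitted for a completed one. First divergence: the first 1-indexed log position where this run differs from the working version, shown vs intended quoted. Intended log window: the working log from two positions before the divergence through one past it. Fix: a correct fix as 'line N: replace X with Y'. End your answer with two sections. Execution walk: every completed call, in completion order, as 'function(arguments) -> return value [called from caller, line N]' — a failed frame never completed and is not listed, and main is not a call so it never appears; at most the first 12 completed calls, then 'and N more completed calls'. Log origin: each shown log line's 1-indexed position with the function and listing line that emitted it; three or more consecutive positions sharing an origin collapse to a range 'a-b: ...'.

Answer: the defect is in pack_ledger at line 35.
Key fact: Every logged value matches the working version; the printed result is what differs.
Call chain: main -> pack_ledger(11, 5) (called at line 45).
First divergence: there is none — every log position agrees.
Execution walk:
  mix_signals([4, 10, 11, 6, 7, 7]) -> 11  [called from scan_readings, line 27]
  collect_span([4, 10, 11, 6, 7, 7], 10) -> 1  [called from scan_readings, line 28]
  index_entries(11, 1) -> 11  [called from scan_readings, line 29]
  scan_readings([4, 10, 11, 6, 7, 7], 10) -> 11  [called from main, line 43]
  pack_ledger(11, 5) -> 20  [called from main, line 45]
Origin of each log line:
  1 — scan_readings, line 26
  2 — mix_signals, line 2
  3 — mix_signals, line 7
  4 — collect_span, line 11
  5 — collect_span, line 16
  6 — index_entries, line 20
  7 — main, line 44
  8 — pack_ledger, line 32
A correct fix: line 35: replace `20` with `19`.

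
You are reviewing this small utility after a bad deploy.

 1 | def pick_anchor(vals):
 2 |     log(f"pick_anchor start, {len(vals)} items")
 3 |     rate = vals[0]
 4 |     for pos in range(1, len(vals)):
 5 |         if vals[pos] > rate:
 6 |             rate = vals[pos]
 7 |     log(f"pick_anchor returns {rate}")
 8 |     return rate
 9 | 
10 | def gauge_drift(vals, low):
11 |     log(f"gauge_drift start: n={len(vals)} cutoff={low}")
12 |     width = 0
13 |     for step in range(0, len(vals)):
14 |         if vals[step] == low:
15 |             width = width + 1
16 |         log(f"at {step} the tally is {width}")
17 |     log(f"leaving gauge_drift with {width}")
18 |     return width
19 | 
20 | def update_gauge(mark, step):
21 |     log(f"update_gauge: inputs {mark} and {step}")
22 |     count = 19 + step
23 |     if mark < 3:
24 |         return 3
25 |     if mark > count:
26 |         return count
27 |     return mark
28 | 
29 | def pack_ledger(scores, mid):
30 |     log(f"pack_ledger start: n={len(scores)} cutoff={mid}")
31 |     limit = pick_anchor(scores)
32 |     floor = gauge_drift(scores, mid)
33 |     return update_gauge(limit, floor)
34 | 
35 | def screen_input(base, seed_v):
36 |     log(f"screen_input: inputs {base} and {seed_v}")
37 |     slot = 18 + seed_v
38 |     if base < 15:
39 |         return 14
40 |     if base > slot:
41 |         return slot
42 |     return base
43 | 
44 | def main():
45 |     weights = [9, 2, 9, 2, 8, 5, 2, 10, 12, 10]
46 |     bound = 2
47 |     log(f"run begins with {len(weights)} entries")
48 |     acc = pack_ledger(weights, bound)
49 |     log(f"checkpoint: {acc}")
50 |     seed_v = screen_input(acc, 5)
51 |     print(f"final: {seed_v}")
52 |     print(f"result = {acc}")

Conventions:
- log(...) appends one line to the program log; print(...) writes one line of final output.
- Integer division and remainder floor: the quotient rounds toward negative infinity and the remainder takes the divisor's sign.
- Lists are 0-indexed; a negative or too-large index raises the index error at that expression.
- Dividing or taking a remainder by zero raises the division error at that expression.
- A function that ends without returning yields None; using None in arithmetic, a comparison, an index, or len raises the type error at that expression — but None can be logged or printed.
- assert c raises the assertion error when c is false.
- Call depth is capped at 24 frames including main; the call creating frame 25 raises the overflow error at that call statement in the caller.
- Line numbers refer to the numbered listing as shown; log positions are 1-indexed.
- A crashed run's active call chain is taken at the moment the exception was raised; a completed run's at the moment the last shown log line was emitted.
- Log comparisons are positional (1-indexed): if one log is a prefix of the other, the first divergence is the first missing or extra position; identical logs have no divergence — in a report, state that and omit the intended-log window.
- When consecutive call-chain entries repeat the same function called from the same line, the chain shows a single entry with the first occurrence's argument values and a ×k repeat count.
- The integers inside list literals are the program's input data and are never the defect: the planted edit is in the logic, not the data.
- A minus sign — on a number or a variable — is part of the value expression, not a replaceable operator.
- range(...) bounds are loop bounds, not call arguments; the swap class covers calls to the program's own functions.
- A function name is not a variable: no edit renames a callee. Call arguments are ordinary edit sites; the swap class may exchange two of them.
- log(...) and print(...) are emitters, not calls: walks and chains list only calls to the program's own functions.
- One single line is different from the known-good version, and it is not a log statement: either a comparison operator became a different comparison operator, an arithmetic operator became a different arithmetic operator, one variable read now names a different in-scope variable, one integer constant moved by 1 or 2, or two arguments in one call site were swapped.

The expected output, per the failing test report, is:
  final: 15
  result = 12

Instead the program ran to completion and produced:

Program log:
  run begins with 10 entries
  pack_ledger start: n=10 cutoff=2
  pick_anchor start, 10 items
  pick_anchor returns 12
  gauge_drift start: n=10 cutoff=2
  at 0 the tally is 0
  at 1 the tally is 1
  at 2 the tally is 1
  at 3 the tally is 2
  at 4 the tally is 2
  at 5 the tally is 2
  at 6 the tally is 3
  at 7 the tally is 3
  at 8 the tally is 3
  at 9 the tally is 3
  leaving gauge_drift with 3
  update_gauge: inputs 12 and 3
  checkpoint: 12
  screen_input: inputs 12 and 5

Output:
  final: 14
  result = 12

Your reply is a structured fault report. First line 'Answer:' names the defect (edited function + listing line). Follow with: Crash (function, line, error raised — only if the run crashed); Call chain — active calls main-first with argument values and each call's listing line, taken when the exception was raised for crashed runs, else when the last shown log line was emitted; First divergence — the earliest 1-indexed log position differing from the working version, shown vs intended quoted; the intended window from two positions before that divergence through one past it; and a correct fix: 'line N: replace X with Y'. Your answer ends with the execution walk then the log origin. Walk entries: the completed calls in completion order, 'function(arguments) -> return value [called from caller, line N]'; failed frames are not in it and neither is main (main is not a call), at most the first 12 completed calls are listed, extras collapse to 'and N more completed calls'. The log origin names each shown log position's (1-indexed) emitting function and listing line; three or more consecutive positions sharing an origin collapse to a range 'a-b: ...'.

Answer: the defect is in screen_input at line 39.
Core observation: Every logged value matches the working version; the printed result is what differs.
Call chain: main -> screen_input(12, 5) (called at line 50).
First divergence: none — the logs agree in full.
Execution walk:
  pick_anchor([9, 2, 9, 2, 8, 5, 2, 10, 12, 10]) -> 12  [called from pack_ledger, line 31]
  gauge_drift([9, 2, 9, 2, 8, 5, 2, 10, 12, 10], 2) -> 3  [called from pack_ledger, line 32]
  update_gauge(12, 3) -> 12  [called from pack_ledger, line 33]
  pack_ledger([9, 2, 9, 2, 8, 5, 2, 10, 12, 10], 2) -> 12  [called from main, line 48]
  screen_input(12, 5) -> 14  [called from main, line 50]
Log origin:
  1 — main, line 47
  2 — pack_ledger, line 30
  3 — pick_anchor, line 2
  4 — pick_anchor, line 7
  5 — gauge_drift, line 11
  6-15 — gauge_drift, line 16
  16 — gauge_drift, line 17
  17 — update_gauge, line 21
  18 — main, line 49
  19 — screen_input, line 36
A correct fix: line 39: replace `14` with `15`.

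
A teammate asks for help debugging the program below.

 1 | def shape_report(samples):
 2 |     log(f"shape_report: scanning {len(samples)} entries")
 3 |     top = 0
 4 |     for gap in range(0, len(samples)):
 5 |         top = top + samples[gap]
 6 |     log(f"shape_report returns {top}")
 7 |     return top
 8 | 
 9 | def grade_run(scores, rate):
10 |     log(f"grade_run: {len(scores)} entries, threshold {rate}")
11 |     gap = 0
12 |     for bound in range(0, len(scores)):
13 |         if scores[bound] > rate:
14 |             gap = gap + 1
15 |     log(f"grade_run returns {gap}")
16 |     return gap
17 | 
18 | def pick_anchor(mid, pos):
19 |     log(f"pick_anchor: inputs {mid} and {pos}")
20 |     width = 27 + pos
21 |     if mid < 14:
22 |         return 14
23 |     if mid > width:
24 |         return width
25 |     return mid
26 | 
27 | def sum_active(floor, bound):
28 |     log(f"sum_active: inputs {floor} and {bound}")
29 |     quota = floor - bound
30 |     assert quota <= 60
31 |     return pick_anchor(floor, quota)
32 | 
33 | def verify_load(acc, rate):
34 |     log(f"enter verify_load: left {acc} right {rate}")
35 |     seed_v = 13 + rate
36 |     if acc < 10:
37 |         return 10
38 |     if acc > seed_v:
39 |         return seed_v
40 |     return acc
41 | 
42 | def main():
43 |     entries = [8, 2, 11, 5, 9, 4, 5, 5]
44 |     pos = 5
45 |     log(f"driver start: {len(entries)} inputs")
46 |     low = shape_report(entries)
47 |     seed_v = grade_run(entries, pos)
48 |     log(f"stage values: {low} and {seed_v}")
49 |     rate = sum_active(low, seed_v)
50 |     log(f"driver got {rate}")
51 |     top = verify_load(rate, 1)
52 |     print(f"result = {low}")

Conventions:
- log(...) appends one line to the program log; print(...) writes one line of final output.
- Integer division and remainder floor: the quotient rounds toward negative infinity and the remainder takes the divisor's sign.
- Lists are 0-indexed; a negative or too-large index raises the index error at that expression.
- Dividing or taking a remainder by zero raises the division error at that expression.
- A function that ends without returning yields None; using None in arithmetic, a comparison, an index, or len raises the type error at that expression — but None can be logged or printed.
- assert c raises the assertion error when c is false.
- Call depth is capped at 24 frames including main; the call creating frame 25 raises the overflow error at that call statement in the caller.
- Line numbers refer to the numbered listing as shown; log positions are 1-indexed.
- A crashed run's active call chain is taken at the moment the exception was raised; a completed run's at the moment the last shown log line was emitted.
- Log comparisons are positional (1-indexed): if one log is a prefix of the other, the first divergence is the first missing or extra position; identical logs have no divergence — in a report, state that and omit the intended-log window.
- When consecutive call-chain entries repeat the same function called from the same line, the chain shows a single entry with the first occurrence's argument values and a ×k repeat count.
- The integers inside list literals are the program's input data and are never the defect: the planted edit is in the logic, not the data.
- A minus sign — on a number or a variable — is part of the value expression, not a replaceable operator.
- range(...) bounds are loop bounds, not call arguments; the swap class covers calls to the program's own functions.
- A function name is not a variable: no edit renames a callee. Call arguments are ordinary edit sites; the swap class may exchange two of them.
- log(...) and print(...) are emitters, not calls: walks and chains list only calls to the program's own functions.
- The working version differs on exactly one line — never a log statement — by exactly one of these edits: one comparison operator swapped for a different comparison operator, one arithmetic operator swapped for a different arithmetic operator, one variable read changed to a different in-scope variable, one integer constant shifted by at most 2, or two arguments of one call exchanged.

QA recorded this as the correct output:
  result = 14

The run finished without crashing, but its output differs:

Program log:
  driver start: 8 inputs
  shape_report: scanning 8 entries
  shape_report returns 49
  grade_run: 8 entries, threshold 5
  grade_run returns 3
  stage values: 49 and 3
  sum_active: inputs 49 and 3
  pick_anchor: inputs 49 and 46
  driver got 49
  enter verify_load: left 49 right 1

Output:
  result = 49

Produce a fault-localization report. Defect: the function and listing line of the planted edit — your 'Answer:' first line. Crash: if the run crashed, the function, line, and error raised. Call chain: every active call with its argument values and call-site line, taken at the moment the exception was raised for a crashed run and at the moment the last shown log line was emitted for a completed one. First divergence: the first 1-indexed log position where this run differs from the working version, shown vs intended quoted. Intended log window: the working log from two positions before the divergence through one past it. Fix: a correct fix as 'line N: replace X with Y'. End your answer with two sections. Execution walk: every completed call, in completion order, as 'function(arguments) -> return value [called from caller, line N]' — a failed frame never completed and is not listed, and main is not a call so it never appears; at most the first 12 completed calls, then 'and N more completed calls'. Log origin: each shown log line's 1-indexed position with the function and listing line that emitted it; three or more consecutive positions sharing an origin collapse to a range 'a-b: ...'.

Answer: the defect is in main at line 52.
Key fact: The logs agree in full; only the final output differs.
Call chain: main -> verify_load(49, 1) (called at line 51).
First divergence: none; the two logs match at every position.
Execution walk:
  shape_report([8, 2, 11, 5, 9, 4, 5, 5]) -> 49  [called from main, line 46]
  grade_run([8, 2, 11, 5, 9, 4, 5, 5], 5) -> 3  [called from main, line 47]
  pick_anchor(49, 46) -> 49  [called from sum_active, line 31]
  sum_active(49, 3) -> 49  [called from main, line 49]
  verify_load(49, 1) -> 14  [called from main, line 51]
Log origins:
  1 — main, line 45
  2 — shape_report, line 2
  3 — shape_report, line 6
  4 — grade_run, line 10
  5 — grade_run, line 15
  6 — main, line 48
  7 — sum_active, line 28
  8 — pick_anchor, line 19
  9 — main, line 50
  10 — verify_load, line 34
A correct fix: line 52: replace `low` with `top`.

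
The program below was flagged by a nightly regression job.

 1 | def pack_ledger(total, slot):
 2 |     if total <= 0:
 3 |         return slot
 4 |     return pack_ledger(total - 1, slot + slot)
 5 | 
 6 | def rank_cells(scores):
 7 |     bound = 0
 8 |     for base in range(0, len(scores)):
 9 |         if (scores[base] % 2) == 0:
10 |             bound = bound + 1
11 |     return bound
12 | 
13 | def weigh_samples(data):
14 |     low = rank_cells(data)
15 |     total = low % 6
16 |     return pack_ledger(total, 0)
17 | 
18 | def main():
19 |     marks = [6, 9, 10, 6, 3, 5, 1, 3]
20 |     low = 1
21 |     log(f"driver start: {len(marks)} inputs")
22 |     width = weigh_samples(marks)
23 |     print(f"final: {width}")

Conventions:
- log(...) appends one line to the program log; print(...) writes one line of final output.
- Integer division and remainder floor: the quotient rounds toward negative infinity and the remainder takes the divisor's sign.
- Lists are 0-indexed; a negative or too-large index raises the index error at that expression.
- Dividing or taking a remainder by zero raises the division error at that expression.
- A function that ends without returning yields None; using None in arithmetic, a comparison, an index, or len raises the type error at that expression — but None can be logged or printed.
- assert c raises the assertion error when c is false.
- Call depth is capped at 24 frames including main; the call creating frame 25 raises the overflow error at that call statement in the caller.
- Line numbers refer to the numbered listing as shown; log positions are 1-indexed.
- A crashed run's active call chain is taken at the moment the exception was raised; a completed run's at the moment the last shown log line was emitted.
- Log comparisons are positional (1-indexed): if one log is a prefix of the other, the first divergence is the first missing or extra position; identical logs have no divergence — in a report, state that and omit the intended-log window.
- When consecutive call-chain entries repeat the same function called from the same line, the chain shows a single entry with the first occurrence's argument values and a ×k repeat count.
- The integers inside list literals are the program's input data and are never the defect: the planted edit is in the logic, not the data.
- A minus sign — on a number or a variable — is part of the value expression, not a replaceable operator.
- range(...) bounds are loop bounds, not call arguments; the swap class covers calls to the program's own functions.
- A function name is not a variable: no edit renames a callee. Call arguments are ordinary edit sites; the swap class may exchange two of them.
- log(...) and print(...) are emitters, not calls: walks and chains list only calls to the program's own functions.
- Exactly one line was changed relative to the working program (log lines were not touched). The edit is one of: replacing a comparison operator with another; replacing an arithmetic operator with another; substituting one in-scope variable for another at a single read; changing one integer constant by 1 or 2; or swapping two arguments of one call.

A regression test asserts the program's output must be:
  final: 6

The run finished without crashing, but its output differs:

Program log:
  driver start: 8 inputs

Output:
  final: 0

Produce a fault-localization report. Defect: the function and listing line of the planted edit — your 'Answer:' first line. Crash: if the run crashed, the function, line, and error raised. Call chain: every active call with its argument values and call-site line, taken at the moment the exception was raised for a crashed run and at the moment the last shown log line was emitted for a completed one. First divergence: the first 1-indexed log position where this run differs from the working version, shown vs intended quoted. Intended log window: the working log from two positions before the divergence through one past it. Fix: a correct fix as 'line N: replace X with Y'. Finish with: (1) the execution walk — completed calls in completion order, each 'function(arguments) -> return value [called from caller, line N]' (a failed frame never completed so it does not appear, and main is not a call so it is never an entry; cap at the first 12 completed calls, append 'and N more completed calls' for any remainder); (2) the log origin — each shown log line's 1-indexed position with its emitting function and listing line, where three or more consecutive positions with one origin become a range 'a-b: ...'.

Answer: the defect is in pack_ledger at line 4.
Key fact: The logs agree in full; only the final output differs.
Call chain: main.
First divergence: none; the two logs match at every position.
Execution walk:
  rank_cells([6, 9, 10, 6, 3, 5, 1, 3]) -> 3  [called from weigh_samples, line 14]
  pack_ledger(0, 0) -> 0  [called from pack_ledger, line 4]
  pack_ledger(1, 0) -> 0  [called from pack_ledger, line 4]
  pack_ledger(2, 0) -> 0  [called from pack_ledger, line 4]
  pack_ledger(3, 0) -> 0  [called from weigh_samples, line 16]
  weigh_samples([6, 9, 10, 6, 3, 5, 1, 3]) -> 0  [called from main, line 22]
Log line origins:
  1: emitted by main (line 21)
A correct fix: line 4: replace `slot + slot` with `slot + total`.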